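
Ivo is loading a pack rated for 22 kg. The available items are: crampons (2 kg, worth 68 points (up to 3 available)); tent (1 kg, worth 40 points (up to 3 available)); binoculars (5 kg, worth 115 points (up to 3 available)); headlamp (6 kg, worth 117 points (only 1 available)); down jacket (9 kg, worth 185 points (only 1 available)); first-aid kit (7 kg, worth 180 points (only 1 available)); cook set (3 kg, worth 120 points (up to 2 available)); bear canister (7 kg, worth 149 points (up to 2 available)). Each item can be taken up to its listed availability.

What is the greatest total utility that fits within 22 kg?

Ranking by ratio (utility/kg): tent 40.00, cook set 40.00, crampons 34.00, first-aid kit 25.71.
Best packing: 3×crampons + 3×tent + first-aid kit + 2×cook set — 22 kg, 744 total.
Every other selection either busts 22 kg or exceeds an availability limit or fails to beat 744.

744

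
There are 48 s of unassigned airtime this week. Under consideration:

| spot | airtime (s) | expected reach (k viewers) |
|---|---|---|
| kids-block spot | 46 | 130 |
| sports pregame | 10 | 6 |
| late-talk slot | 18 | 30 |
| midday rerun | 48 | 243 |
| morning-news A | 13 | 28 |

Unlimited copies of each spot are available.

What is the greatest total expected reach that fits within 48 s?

243

By expected reach per s: midday rerun 5.06, kids-block spot 2.83, morning-news A 2.15 lead.
Midday rerun uses 48 of the 48 s and totals 243.
Nothing else within 48 s beats 243.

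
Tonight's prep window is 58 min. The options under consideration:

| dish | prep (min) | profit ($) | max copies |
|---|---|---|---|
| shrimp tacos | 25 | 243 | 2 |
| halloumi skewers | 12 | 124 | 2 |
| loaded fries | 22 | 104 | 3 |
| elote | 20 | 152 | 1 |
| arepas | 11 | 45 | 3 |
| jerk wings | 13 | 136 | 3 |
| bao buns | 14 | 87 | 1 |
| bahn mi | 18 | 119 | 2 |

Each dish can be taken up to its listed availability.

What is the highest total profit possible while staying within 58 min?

548

Greedy by ratio would take halloumi skewers + 3×jerk wings: 51 min used, total 532.
The 13 min tied up in jerk wings is better spent on elote — total rises to 548 (58 min).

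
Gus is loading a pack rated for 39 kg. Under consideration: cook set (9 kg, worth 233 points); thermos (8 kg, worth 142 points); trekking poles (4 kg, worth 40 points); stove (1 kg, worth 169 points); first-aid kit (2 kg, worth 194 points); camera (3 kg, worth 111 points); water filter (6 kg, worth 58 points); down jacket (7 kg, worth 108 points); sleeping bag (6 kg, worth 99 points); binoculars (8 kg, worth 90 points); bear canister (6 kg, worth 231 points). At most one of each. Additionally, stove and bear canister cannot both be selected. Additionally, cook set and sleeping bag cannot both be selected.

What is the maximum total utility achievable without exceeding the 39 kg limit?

1059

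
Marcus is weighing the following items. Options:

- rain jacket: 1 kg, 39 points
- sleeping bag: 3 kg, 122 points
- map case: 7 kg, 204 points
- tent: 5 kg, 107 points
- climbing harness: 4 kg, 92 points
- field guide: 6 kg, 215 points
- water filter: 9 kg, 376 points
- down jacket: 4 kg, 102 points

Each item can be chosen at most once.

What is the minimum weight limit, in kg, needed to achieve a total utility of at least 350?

9

Look for the lowest-weight combination reaching 350.
water filter: 376 utility at 9 kg.
Below 9 kg the best achievable stays under 350.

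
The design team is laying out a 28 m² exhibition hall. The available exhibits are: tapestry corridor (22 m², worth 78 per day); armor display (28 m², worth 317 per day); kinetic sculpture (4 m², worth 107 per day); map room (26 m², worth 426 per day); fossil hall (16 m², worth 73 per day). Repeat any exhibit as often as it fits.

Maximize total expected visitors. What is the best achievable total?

749

Density check — kinetic sculpture 26.75, map room 16.38, armor display 11.32 are the best per m².
The ratio ordering already packs tightly: 7×kinetic sculpture, 28 m², 749.
No other feasible combination exceeds 749.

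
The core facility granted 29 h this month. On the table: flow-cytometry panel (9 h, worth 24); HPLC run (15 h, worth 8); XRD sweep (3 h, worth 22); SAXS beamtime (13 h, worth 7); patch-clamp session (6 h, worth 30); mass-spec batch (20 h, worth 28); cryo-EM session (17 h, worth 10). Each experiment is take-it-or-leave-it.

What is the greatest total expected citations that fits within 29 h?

80

Greedy by ratio would take flow-cytometry panel + XRD sweep + patch-clamp session: 18 h used, total 76.
Dropping flow-cytometry panel frees 9 h; slotting in mass-spec batch (20 h) lifts the total to 80 at 29 h.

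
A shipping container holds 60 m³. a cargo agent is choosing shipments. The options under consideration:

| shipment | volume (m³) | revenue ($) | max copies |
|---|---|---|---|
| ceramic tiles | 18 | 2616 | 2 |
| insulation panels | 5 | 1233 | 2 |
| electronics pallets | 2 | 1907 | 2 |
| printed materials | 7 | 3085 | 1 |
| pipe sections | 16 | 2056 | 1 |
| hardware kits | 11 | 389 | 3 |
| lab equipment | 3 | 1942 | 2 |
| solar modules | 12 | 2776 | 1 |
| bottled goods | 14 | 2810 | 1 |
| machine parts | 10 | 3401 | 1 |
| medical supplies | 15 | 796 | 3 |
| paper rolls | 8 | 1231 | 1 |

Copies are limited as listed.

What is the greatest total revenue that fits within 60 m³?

21003

A density-first pass picks 2×insulation panels + 2×electronics pallets + printed materials + 2×lab equipment + solar modules + machine parts + paper rolls — 20657 at 57 m³.
The 13 m³ tied up in insulation panels and paper rolls is better spent on bottled goods — total rises to 21003 (58 m³).
That's the maximum — no swap from here does better than 21003.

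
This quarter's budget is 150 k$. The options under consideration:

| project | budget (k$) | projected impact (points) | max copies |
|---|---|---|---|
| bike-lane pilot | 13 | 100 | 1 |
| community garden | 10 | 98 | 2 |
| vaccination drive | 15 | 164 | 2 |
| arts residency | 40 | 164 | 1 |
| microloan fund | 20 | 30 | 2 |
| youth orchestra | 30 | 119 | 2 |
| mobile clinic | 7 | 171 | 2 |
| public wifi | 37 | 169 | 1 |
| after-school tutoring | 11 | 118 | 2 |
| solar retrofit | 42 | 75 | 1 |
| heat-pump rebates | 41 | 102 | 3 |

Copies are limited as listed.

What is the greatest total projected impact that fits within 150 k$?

Taking bike-lane pilot + 2×community garden + 2×vaccination drive + 2×mobile clinic + public wifi + 2×after-school tutoring: 136 k$ used, 1371 in projected impact.

1371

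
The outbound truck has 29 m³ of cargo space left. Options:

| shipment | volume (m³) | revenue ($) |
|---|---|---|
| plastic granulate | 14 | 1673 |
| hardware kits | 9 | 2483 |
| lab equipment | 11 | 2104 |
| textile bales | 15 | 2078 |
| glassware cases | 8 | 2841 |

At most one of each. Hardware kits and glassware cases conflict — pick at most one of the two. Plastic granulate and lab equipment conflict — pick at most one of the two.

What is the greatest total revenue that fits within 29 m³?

4945

Lab equipment + glassware cases uses 19 of the 29 m³ and totals 4945.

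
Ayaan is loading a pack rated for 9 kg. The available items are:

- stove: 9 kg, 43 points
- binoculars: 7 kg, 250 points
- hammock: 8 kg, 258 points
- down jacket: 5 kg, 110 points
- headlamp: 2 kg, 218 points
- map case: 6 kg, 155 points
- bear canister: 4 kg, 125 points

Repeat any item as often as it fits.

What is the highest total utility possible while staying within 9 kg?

Best packing: 4×headlamp — 8 kg, 872 total.
Every other selection either busts 9 kg or fails to beat 872.

872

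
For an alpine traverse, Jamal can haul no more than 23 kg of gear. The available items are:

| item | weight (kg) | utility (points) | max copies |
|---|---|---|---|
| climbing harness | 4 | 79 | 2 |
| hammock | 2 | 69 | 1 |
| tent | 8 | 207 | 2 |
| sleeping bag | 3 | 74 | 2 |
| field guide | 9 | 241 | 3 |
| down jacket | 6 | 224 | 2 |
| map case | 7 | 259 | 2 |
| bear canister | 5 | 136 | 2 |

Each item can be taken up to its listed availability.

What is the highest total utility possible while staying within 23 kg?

Taking the top-ratio items first gives hammock + 2×down jacket + map case for 776 (21 kg).
The 8 kg tied up in hammock and down jacket is better spent on sleeping bag + map case — total rises to 816 (23 kg).

816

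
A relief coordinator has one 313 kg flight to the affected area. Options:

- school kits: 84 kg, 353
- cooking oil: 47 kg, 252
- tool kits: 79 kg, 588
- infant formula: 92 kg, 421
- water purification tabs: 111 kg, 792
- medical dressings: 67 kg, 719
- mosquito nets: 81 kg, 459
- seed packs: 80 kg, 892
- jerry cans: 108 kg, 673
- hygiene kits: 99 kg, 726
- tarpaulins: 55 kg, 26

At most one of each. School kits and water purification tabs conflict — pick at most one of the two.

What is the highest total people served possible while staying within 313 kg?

2658

Taking tool kits + medical dressings + mosquito nets + seed packs: 307 kg used, 2658 in people served.
The closest alternative, cooking oil + water purification tabs + medical dressings + seed packs, reaches only 2655.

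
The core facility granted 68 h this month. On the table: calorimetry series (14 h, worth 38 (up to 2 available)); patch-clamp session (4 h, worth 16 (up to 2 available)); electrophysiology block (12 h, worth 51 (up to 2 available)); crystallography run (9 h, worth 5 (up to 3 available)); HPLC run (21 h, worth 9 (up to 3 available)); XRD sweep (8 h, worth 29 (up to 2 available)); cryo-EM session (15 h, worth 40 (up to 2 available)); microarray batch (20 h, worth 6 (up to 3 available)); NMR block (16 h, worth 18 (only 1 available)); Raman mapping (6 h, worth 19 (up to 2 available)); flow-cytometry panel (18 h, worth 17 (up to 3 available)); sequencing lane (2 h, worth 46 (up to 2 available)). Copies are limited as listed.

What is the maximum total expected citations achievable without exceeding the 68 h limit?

325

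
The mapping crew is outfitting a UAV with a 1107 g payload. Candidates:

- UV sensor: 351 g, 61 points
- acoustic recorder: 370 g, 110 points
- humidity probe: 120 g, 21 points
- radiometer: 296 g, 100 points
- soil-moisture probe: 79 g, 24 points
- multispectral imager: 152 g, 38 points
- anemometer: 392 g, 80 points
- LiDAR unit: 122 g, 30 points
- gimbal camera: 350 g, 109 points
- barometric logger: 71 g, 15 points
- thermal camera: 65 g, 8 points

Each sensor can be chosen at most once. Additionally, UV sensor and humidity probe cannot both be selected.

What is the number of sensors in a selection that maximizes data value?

4

The maximum data value within 1107 g is 343.
One optimal bundle: acoustic recorder + radiometer + soil-moisture probe + gimbal camera (1095 g).
All optima have 4 sensors.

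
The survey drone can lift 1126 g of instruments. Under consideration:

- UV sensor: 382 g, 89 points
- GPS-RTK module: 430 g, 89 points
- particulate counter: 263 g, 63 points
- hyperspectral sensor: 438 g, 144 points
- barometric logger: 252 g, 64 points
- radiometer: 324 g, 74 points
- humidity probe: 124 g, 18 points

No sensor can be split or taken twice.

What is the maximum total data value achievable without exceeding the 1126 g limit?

297

By data value per g: hyperspectral sensor 0.33, barometric logger 0.25, particulate counter 0.24 lead.
Filling by ratio: particulate counter + hyperspectral sensor + barometric logger + humidity probe for 289, with 49 g left unused.
Replace particulate counter and humidity probe with UV sensor: the trade gains 8 net, giving 297 at 1072 g.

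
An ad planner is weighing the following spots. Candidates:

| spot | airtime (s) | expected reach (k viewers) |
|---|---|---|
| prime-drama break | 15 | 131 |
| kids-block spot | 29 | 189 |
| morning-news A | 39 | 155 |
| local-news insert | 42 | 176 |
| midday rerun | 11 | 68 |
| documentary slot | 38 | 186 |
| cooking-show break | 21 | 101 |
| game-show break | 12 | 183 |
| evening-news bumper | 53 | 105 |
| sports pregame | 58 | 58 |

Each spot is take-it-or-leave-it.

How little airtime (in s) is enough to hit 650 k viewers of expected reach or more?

Minimise s subject to total expected reach ≥ 650.
prime-drama break + kids-block spot + midday rerun + cooking-show break + game-show break: 672 expected reach at 88 s.
No combination under 88 s hits 650.

88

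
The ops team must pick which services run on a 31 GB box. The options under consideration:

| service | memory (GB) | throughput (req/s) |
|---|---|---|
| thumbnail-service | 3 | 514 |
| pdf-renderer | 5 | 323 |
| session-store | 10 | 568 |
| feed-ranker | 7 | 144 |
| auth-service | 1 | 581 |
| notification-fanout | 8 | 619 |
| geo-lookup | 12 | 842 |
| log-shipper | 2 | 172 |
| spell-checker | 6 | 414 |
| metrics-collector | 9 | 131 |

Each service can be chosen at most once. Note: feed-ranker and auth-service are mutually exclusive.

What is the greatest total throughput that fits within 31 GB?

The ratio ordering already packs tightly: thumbnail-service + pdf-renderer + auth-service + notification-fanout + geo-lookup + log-shipper, 31 GB, 3051.
Every other selection either busts 31 GB or breaks a pairing rule or fails to beat 3051.

3051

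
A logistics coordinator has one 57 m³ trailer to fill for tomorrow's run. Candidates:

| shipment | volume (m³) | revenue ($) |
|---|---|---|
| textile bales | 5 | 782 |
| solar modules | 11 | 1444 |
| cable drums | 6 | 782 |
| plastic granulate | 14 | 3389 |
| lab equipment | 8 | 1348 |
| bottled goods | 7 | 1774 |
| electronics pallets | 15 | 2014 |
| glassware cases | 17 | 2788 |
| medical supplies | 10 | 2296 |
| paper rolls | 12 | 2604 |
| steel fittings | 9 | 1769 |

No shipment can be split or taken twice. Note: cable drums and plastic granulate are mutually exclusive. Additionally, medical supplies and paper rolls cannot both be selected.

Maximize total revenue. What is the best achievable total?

12016

Ranking by ratio (revenue/m³): bottled goods 253.43, plastic granulate 242.07, medical supplies 229.60.
Taking plastic granulate + bottled goods + glassware cases + medical supplies + steel fittings: 57 m³ used, 12016 in revenue.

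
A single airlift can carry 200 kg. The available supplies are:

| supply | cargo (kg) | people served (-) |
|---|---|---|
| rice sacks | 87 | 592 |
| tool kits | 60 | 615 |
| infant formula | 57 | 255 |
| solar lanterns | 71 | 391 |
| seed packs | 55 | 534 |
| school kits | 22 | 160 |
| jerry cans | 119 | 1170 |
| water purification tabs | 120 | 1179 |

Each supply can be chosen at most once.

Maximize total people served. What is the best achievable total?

A density-first pass picks tool kits + jerry cans — 1785 at 179 kg.
Using the slack differently, seed packs + school kits + water purification tabs comes to 1873 at 197 kg.
Next best is seed packs + school kits + jerry cans at 1864 (196 kg) — short by 9.

1873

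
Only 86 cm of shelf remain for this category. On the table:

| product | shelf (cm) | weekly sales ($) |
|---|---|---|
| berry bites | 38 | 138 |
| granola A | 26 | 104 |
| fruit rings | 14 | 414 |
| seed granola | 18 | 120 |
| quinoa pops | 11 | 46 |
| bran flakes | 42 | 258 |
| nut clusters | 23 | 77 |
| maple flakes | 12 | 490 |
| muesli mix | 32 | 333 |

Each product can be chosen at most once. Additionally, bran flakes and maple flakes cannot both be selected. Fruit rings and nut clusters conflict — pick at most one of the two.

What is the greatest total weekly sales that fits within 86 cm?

1357

Taking fruit rings + seed granola + maple flakes + muesli mix: 76 cm used, 1357 in weekly sales.
Every other selection either busts 86 cm or breaks a pairing rule or fails to beat 1357.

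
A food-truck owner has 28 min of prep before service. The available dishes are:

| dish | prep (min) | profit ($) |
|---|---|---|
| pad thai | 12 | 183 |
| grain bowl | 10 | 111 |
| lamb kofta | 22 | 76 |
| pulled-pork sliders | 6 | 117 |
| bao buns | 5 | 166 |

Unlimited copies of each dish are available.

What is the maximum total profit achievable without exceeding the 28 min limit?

830

The ratio ordering already packs tightly: 5×bao buns, 25 min, 830.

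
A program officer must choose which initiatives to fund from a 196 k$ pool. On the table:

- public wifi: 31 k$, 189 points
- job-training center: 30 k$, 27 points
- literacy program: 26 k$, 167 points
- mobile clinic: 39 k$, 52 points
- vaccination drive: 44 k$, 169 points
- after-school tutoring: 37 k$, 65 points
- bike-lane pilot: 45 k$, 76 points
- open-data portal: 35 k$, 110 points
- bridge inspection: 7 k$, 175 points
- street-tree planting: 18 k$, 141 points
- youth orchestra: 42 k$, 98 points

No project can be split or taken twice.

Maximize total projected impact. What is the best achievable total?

Taking public wifi + job-training center + literacy program + vaccination drive + open-data portal + bridge inspection + street-tree planting: 191 k$ used, 978 in projected impact.
No other feasible combination exceeds 978.

978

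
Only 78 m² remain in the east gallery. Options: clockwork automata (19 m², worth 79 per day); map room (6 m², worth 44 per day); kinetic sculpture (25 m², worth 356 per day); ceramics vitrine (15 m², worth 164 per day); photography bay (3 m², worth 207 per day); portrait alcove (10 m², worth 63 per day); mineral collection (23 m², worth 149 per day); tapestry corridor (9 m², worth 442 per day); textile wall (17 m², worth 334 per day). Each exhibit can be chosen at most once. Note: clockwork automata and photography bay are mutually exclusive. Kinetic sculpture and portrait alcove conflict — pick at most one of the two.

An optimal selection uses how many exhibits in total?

6

The maximum expected visitors within 78 m² is 1547.
One optimal bundle: map room + kinetic sculpture + ceramics vitrine + photography bay + tapestry corridor + textile wall (75 m²).
Any selection reaching 1547 contains exactly 6 exhibits.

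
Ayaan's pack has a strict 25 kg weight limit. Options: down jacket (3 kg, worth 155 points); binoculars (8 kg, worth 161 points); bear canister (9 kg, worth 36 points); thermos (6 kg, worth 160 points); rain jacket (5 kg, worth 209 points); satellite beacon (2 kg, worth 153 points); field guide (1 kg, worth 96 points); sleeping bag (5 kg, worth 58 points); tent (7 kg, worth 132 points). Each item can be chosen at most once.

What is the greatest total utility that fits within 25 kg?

934

Best packing: down jacket + binoculars + thermos + rain jacket + satellite beacon + field guide — 25 kg, 934 total.
Next best is down jacket + thermos + rain jacket + satellite beacon + field guide + tent at 905 (24 kg) — short by 29.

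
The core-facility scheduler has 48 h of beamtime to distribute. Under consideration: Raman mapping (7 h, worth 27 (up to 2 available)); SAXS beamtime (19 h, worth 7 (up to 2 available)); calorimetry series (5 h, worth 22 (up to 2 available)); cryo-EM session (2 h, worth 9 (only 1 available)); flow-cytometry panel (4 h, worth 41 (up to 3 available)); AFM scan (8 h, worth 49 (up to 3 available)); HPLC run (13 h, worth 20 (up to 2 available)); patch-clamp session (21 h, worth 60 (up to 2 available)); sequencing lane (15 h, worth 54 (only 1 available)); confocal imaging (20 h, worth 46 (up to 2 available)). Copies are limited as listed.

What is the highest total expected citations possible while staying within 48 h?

323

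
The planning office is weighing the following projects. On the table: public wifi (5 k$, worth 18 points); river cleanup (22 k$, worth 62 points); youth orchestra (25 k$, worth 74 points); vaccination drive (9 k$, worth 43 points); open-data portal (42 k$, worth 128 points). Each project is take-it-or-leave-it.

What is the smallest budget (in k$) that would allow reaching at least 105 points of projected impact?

31

Look for the lowest-budget combination reaching 105.
Taking river cleanup + vaccination drive gives 105 (≥ 105) for 31 k$.
Below 31 k$ the best achievable stays under 105.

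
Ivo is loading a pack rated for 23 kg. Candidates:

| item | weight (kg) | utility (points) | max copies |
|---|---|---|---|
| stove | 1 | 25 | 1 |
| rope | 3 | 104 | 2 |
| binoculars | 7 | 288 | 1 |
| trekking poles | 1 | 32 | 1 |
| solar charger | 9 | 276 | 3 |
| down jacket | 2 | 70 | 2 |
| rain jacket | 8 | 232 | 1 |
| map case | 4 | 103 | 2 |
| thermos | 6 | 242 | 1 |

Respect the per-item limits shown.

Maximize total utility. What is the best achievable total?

878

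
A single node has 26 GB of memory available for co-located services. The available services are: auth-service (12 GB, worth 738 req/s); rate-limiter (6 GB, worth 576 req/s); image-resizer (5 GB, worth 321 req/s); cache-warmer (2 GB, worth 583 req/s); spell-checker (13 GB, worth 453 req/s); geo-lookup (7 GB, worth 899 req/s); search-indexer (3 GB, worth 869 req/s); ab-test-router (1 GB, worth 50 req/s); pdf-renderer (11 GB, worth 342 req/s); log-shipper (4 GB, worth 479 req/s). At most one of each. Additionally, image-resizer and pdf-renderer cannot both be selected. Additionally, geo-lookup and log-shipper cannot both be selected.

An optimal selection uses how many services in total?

6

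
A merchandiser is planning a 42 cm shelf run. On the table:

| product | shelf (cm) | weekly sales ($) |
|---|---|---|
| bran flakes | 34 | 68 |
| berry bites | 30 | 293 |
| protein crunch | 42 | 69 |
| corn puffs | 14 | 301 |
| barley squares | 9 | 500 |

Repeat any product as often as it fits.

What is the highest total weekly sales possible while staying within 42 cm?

2000

By weekly sales per cm: barley squares 55.56, corn puffs 21.50, berry bites 9.77 lead.
The ratio ordering already packs tightly: 4×barley squares, 36 cm, 2000.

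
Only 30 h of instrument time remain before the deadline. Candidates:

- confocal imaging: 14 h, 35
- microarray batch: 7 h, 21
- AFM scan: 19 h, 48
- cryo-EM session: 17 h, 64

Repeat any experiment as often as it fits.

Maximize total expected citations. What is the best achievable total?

85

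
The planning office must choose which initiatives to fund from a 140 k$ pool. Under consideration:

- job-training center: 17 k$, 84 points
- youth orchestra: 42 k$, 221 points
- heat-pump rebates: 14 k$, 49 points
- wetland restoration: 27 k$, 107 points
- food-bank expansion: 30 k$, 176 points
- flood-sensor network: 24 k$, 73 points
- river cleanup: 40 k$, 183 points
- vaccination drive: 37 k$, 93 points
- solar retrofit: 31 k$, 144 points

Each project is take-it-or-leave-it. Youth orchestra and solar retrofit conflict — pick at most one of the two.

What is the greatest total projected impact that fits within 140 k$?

687

By projected impact per k$: food-bank expansion 5.87, youth orchestra 5.26, job-training center 4.94 lead.
Youth orchestra + wetland restoration + food-bank expansion + river cleanup uses 139 of the 140 k$ and totals 687.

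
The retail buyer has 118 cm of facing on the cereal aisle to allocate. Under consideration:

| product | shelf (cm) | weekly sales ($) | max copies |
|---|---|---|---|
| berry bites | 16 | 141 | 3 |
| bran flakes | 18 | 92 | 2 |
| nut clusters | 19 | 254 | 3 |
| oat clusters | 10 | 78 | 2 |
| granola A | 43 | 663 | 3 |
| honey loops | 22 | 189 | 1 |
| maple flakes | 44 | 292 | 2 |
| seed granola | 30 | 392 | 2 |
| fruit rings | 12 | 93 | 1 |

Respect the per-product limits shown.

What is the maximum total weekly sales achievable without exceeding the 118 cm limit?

By weekly sales per cm: granola A 15.42, nut clusters 13.37, seed granola 13.07, berry bites 8.81 lead.
Filling by ratio: nut clusters + oat clusters + 2×granola A for 1658, with 3 cm left unused.
Dropping nut clusters and oat clusters frees 29 cm; slotting in seed granola (30 cm) lifts the total to 1718 at 116 cm.

1718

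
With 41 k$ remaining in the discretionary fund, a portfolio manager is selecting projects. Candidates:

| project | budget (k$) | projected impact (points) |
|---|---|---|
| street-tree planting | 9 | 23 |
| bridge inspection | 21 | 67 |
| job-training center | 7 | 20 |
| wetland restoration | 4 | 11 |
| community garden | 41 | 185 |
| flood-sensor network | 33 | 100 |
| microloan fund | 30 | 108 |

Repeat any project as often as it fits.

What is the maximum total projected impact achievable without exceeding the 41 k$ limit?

185

Best packing: community garden — 41 k$, 185 total.
Nothing else within 41 k$ beats 185.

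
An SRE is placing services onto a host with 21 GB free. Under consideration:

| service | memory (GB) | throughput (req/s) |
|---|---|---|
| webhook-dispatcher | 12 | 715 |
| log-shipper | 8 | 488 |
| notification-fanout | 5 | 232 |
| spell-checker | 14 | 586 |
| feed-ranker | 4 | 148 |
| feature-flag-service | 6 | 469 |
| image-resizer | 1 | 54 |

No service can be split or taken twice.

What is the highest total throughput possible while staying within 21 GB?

1257

Greedy by ratio would take log-shipper + notification-fanout + feature-flag-service + image-resizer: 20 GB used, total 1243.
Dropping notification-fanout and feature-flag-service frees 11 GB; slotting in webhook-dispatcher (12 GB) lifts the total to 1257 at 21 GB.
Nothing else within 21 GB beats 1257.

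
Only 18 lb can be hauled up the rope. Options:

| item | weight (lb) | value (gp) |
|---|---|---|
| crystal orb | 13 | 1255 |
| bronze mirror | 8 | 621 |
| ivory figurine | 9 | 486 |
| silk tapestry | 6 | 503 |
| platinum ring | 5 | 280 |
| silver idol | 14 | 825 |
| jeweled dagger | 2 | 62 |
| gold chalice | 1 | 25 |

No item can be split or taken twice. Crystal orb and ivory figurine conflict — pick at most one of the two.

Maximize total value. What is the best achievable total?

1535

Best packing: crystal orb + platinum ring — 18 lb, 1535 total.
Runner-up crystal orb + jeweled dagger + gold chalice tops out at 1342.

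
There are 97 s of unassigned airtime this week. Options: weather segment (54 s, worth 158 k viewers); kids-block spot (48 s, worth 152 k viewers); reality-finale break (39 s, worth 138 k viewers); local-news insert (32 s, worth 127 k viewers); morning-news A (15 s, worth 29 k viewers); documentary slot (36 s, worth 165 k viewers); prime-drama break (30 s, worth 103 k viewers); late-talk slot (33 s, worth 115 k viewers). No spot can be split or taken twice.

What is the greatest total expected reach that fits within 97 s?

345

Taking the top-ratio spots first gives local-news insert + morning-news A + documentary slot for 321 (83 s).
Replace morning-news A and documentary slot with prime-drama break + late-talk slot: the trade gains 24 net, giving 345 at 95 s.
That's the maximum — no swap from here does better than 345.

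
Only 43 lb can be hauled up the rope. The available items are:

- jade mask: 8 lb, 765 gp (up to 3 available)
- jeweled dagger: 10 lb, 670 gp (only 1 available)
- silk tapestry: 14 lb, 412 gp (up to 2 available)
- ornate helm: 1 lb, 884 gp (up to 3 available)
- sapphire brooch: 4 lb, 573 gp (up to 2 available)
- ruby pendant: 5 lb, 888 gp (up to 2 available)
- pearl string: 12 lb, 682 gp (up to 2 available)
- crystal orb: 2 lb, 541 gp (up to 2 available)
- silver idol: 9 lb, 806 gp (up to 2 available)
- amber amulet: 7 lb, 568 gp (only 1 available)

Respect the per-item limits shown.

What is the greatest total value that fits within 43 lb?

Density check — ornate helm 884.00, crystal orb 270.50, ruby pendant 177.60 are the best per lb.
Greedy by ratio would take 2×jade mask + 3×ornate helm + 2×sapphire brooch + 2×ruby pendant + 2×crystal orb: 41 lb used, total 8186.
Replace 2×jade mask with 2×silver idol: the trade gains 82 net, giving 8268 at 43 lb.
Nothing else within 43 lb beats 8268.

8268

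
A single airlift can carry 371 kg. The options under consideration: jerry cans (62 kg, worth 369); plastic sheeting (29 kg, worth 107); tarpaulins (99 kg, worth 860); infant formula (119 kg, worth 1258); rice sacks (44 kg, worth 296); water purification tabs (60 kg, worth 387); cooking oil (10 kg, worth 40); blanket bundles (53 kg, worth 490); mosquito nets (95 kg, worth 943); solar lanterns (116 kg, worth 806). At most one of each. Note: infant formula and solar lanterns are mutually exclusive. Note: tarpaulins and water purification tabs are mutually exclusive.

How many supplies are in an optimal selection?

4

Optimal total is 3551.
tarpaulins + infant formula + blanket bundles + mosquito nets hits 3551 at 366 kg.
Every optimal selection uses 4 supplies.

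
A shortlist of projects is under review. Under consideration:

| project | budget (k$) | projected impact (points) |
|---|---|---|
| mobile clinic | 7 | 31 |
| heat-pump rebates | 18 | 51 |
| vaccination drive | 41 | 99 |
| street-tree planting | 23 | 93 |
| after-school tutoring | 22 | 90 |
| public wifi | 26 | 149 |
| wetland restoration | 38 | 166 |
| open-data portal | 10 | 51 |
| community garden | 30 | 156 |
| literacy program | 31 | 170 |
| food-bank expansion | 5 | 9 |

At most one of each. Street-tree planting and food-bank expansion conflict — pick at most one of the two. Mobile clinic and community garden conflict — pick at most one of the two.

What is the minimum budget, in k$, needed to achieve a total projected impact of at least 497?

Need the lightest bundle worth ≥ 497.
public wifi + open-data portal + community garden + literacy program: 526 projected impact at 97 k$.
Below 97 k$ the best achievable stays under 497.

97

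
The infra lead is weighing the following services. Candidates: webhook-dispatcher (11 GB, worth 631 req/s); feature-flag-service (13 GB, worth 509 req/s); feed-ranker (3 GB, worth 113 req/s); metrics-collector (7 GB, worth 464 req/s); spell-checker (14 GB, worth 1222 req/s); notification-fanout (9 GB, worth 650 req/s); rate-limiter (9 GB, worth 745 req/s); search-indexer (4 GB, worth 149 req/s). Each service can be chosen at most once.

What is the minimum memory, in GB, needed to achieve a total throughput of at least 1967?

23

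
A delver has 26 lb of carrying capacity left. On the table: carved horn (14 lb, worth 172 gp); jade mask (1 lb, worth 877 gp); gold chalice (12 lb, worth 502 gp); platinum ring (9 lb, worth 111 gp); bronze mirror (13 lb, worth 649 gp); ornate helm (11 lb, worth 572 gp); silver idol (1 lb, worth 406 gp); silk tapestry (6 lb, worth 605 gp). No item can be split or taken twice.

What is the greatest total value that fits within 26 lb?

2537

Greedy by ratio would take jade mask + ornate helm + silver idol + silk tapestry: 19 lb used, total 2460.
Replace ornate helm with bronze mirror: the trade gains 77 net, giving 2537 at 21 lb.
An exhaustive check of the 256 subsets confirms 2537.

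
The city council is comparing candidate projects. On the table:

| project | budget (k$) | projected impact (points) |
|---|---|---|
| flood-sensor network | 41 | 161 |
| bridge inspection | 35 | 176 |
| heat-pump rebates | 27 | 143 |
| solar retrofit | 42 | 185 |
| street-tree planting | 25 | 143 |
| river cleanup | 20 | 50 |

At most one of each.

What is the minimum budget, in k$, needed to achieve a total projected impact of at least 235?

52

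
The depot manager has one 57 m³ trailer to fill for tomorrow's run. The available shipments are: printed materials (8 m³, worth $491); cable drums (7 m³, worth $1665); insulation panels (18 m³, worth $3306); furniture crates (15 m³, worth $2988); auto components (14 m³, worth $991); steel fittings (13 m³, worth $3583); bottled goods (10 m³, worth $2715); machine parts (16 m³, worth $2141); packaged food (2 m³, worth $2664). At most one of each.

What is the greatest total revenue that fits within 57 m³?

Density check — packaged food 1332.00, steel fittings 275.62, bottled goods 271.50 are the best per m³.
Greedy by ratio would take printed materials + cable drums + furniture crates + steel fittings + bottled goods + packaged food: 55 m³ used, total 14106.
Replace printed materials and bottled goods with insulation panels: the trade gains 100 net, giving 14206 at 55 m³.
That's the maximum — no swap from here does better than 14206.

14206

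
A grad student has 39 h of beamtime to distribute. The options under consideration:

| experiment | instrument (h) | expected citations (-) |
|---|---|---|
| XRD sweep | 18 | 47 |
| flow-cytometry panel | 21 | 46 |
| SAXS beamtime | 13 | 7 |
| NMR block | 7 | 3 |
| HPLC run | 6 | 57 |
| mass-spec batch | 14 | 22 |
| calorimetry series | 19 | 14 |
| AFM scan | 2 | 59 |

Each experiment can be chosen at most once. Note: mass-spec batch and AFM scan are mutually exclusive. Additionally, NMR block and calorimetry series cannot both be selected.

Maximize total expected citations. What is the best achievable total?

170

The ratio ordering already packs tightly: XRD sweep + SAXS beamtime + HPLC run + AFM scan, 39 h, 170.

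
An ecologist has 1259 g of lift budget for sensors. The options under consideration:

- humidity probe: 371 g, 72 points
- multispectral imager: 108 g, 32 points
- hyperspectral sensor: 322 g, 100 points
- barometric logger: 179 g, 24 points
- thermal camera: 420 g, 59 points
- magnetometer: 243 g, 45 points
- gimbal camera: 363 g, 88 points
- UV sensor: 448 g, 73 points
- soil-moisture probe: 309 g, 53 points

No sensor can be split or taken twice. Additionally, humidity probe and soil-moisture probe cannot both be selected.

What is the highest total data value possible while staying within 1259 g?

293

A density-first pass picks humidity probe + multispectral imager + hyperspectral sensor + gimbal camera — 292 at 1164 g.
Dropping humidity probe frees 371 g; slotting in UV sensor (448 g) lifts the total to 293 at 1241 g.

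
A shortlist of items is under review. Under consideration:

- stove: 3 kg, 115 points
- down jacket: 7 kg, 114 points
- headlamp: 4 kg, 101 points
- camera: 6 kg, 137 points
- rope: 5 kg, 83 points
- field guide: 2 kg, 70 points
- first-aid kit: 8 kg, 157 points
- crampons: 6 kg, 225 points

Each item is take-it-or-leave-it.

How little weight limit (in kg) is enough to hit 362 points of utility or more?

Look for the lowest-weight combination reaching 362.
stove + field guide + crampons: 410 utility at 11 kg.
No combination under 11 kg hits 362.

11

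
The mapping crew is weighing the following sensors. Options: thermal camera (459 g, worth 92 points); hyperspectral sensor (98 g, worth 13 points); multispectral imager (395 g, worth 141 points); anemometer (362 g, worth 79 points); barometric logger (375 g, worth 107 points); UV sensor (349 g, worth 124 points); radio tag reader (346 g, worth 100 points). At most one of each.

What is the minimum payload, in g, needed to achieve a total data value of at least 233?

Look for the lowest-payload combination reaching 233.
multispectral imager + radio tag reader: 241 data value at 741 g.
No combination under 741 g hits 233.

741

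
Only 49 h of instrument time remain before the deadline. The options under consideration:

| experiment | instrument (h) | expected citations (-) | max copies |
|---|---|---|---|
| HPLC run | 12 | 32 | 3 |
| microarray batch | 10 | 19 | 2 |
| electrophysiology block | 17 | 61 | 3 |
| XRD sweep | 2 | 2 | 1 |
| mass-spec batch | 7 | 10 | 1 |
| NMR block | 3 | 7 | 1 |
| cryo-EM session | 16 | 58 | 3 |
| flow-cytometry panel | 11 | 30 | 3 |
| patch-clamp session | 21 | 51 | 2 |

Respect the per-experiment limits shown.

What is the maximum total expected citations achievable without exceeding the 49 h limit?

Density check — cryo-EM session 3.62, electrophysiology block 3.59, flow-cytometry panel 2.73, HPLC run 2.67 are the best per h.
The ratio heuristic lands on 3×cryo-EM session (174) but leaves 1 h idle.
Dropping cryo-EM session frees 16 h; slotting in electrophysiology block (17 h) lifts the total to 177 at 49 h.
Every other selection either busts 49 h or exceeds an availability limit or fails to beat 177.

177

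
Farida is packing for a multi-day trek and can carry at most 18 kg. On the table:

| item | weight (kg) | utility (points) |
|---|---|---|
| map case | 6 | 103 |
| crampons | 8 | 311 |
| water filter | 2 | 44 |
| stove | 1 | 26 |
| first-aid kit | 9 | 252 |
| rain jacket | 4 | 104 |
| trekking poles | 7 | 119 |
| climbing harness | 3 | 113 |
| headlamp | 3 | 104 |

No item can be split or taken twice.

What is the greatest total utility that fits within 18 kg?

632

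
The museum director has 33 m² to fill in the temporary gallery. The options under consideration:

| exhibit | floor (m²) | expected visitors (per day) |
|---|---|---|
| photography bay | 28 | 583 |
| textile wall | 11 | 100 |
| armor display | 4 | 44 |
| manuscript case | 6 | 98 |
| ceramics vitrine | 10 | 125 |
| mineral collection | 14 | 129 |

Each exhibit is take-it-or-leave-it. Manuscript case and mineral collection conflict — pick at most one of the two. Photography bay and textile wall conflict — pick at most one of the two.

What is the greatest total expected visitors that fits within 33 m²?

Density check — photography bay 20.82, manuscript case 16.33, ceramics vitrine 12.50 are the best per m².
Taking photography bay + armor display: 32 m² used, 627 in expected visitors.
The spare 1 m² is too small for any remaining exhibit, and no feasible exchange beats 627.

627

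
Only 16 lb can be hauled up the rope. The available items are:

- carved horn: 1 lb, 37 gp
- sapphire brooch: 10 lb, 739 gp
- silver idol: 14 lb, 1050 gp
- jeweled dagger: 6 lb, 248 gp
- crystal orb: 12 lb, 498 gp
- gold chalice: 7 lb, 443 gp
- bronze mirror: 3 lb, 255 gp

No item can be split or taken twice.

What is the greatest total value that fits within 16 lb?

Taking the top-ratio items first gives carved horn + sapphire brooch + bronze mirror for 1031 (14 lb).
Replace sapphire brooch and bronze mirror with silver idol: the trade gains 56 net, giving 1087 at 15 lb.
Next best is silver idol at 1050 (14 lb) — short by 37.

1087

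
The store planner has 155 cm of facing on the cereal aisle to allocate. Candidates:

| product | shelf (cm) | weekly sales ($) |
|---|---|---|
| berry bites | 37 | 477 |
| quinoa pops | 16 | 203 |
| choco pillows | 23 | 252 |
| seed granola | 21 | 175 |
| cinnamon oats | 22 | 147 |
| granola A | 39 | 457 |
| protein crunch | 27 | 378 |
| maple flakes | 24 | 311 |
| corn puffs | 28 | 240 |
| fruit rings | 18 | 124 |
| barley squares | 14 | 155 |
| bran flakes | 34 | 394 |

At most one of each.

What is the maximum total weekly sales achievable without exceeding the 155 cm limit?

1918

By weekly sales per cm: protein crunch 14.00, maple flakes 12.96, berry bites 12.89, quinoa pops 12.69 lead.
Taking the top-ratio products first gives berry bites + quinoa pops + granola A + protein crunch + maple flakes for 1826 (143 cm).
Dropping granola A frees 39 cm; slotting in barley squares + bran flakes (48 cm) lifts the total to 1918 at 152 cm.
Runner-up berry bites + quinoa pops + granola A + protein crunch + bran flakes tops out at 1909.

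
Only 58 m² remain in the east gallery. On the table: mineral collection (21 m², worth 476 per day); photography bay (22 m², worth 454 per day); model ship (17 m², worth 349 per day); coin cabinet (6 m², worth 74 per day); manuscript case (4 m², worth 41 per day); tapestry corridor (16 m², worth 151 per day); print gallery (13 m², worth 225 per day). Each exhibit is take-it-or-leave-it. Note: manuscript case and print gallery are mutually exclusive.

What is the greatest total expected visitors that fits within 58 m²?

By expected visitors per m²: mineral collection 22.67, photography bay 20.64, model ship 20.53 lead.
Best packing: mineral collection + photography bay + print gallery — 56 m², 1155 total.
Next best is mineral collection + model ship + coin cabinet + print gallery at 1124 (57 m²) — short by 31.

1155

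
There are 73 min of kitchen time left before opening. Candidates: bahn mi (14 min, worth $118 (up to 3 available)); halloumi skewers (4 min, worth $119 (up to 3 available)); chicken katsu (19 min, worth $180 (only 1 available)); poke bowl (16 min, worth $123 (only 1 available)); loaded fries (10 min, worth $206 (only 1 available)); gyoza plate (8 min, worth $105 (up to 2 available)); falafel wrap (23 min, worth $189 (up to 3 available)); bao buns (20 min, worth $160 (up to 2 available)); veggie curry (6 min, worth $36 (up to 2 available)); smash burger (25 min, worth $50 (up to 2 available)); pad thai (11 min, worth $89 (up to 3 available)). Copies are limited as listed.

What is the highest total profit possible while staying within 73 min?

1076

Ranking by ratio (profit/min): halloumi skewers 29.75, loaded fries 20.60, gyoza plate 13.12.
Filling by ratio: bahn mi + 3×halloumi skewers + chicken katsu + loaded fries + 2×gyoza plate for 1071, with 2 min left unused.
Dropping bahn mi frees 14 min; slotting in poke bowl (16 min) lifts the total to 1076 at 73 min.
That's the maximum — no swap from here does better than 1076.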